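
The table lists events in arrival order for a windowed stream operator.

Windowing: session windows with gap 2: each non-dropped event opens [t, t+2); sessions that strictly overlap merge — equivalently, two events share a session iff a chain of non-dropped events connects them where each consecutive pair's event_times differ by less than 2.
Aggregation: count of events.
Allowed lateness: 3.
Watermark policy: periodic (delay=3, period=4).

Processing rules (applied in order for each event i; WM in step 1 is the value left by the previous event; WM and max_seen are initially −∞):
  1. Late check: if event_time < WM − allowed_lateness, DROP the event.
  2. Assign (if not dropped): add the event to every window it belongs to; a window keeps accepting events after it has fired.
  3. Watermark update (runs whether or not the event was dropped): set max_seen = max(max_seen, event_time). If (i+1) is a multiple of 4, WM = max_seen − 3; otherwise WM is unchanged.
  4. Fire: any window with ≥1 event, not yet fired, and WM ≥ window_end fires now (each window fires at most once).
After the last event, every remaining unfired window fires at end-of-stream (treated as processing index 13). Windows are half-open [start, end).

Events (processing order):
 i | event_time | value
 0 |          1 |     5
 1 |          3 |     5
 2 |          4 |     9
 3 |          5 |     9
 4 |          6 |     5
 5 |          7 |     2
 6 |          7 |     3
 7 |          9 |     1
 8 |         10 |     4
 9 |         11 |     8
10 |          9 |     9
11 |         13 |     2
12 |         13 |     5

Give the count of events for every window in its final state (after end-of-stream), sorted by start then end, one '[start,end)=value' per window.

[1,3)=1 [3,9)=6 [9,13)=4 [13,15)=2

i=0 t=1 v=5: → [1,3); WM=−∞
i=1 t=3 v=5: → [3,5); WM=−∞
i=2 t=4 v=9: → [3,6); WM=−∞
i=3 t=5 v=9: → [3,7); WM=2
i=4 t=6 v=5: → [3,8); WM=2
i=5 t=7 v=2: → [3,9); WM=2
i=6 t=7 v=3: → [3,9); WM=2
i=7 t=9 v=1: → [9,11); WM=6
i=8 t=10 v=4: → [9,12); WM=6
i=9 t=11 v=8: → [9,13); WM=6
i=10 t=9 v=9: → [9,13); WM=6
i=11 t=13 v=2: → [13,15); WM=10
i=12 t=13 v=5: → [13,15); WM=10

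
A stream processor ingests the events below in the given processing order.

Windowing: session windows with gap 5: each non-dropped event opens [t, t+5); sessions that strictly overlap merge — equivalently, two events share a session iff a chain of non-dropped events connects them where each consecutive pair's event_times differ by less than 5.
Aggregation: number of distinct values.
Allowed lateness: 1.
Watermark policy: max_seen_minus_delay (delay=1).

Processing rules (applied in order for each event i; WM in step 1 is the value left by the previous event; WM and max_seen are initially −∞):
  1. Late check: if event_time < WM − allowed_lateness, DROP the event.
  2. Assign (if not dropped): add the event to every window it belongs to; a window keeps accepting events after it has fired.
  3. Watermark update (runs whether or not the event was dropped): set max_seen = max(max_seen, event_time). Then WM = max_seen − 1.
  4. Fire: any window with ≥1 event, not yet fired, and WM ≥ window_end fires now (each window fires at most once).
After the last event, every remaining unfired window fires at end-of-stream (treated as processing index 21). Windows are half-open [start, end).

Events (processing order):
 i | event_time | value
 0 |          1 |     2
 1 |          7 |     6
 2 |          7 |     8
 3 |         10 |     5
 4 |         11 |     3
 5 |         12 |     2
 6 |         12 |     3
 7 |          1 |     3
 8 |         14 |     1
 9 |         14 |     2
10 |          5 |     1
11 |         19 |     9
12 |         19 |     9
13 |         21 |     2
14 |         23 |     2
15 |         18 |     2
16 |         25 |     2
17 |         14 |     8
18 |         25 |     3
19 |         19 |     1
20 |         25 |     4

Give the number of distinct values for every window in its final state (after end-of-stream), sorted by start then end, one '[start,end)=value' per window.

[1,6)=1 [7,19)=6 [19,30)=4

i=0 t=1 v=2: → [1,6); WM=0
i=1 t=7 v=6: → [7,12); WM=6
i=2 t=7 v=8: → [7,12); WM=6
i=3 t=10 v=5: → [7,15); WM=9
i=4 t=11 v=3: → [7,16); WM=10
i=5 t=12 v=2: → [7,17); WM=11
i=6 t=12 v=3: → [7,17); WM=11
i=7 t=1 v=3: DROP (t<11-1); WM=11
i=8 t=14 v=1: → [7,19); WM=13
i=9 t=14 v=2: → [7,19); WM=13
i=10 t=5 v=1: DROP (t<13-1); WM=13
i=11 t=19 v=9: → [19,24); WM=18
i=12 t=19 v=9: → [19,24); WM=18
i=13 t=21 v=2: → [19,26); WM=20
i=14 t=23 v=2: → [19,28); WM=22
i=15 t=18 v=2: DROP (t<22-1); WM=22
i=16 t=25 v=2: → [19,30); WM=24
i=17 t=14 v=8: DROP (t<24-1); WM=24
i=18 t=25 v=3: → [19,30); WM=24
i=19 t=19 v=1: DROP (t<24-1); WM=24
i=20 t=25 v=4: → [19,30); WM=24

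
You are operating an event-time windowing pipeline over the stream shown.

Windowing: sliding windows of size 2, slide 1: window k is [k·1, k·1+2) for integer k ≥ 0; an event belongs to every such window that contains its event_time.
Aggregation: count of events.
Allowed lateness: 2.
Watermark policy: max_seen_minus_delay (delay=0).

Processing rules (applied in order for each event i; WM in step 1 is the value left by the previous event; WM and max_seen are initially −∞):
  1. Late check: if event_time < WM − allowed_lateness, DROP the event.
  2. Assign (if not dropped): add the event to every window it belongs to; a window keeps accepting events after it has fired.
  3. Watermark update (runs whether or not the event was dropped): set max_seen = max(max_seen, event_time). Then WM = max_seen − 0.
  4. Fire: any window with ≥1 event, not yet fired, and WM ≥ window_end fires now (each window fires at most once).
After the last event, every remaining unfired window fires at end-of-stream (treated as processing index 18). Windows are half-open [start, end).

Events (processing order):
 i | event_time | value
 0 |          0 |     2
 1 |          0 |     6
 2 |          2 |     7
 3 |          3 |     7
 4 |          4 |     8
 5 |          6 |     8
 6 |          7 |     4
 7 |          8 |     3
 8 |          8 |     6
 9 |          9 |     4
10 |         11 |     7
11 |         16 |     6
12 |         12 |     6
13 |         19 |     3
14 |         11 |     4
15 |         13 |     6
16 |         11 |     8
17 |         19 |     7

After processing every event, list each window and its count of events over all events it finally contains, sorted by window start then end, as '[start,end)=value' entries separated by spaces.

i=0 t=0 v=2: → [0,2); WM=0
i=1 t=0 v=6: → [0,2); WM=0
i=2 t=2 v=7: → [2,4),[1,3); WM=2; [0,2) fires=2
i=3 t=3 v=7: → [3,5),[2,4); WM=3; [1,3) fires=1
i=4 t=4 v=8: → [4,6),[3,5); WM=4; [2,4) fires=2
i=5 t=6 v=8: → [6,8),[5,7); WM=6; [3,5) fires=2 [4,6) fires=1
i=6 t=7 v=4: → [7,9),[6,8); WM=7; [5,7) fires=1
i=7 t=8 v=3: → [8,10),[7,9); WM=8; [6,8) fires=2
i=8 t=8 v=6: → [8,10),[7,9); WM=8
i=9 t=9 v=4: → [9,11),[8,10); WM=9; [7,9) fires=3
i=10 t=11 v=7: → [11,13),[10,12); WM=11; [8,10) fires=3 [9,11) fires=1
i=11 t=16 v=6: → [16,18),[15,17); WM=16; [10,12) fires=1 [11,13) fires=1
i=12 t=12 v=6: DROP (t<16-2); WM=16
i=13 t=19 v=3: → [19,21),[18,20); WM=19; [15,17) fires=1 [16,18) fires=1
i=14 t=11 v=4: DROP (t<19-2); WM=19
i=15 t=13 v=6: DROP (t<19-2); WM=19
i=16 t=11 v=8: DROP (t<19-2); WM=19
i=17 t=19 v=7: → [19,21),[18,20); WM=19

[0,2)=2 [1,3)=1 [2,4)=2 [3,5)=2 [4,6)=1 [5,7)=1 [6,8)=2 [7,9)=3 [8,10)=3 [9,11)=1 [10,12)=1 [11,13)=1 [15,17)=1 [16,18)=1 [18,20)=2 [19,21)=2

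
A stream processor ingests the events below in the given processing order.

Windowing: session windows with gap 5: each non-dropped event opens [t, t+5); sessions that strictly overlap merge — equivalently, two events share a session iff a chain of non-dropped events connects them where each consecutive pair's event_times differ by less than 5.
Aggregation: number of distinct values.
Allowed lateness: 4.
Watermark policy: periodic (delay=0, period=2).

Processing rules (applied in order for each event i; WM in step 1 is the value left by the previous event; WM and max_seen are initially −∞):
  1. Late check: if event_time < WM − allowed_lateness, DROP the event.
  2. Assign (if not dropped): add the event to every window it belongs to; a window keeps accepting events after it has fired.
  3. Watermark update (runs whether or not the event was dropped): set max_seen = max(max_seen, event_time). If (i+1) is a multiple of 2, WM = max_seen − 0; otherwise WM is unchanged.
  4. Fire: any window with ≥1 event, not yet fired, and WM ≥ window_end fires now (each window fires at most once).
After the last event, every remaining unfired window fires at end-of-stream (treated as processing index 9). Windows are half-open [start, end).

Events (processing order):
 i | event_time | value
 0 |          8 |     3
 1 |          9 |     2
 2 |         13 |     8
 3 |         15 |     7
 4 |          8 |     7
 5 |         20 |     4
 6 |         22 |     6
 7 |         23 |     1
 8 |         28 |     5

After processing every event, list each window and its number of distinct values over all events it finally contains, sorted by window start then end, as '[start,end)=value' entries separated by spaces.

i=0 t=8 v=3: → [8,13); WM=−∞
i=1 t=9 v=2: → [8,14); WM=9
i=2 t=13 v=8: → [8,18); WM=9
i=3 t=15 v=7: → [8,20); WM=15
i=4 t=8 v=7: DROP (t<15-4); WM=15
i=5 t=20 v=4: → [20,25); WM=20
i=6 t=22 v=6: → [20,27); WM=20
i=7 t=23 v=1: → [20,28); WM=23
i=8 t=28 v=5: → [28,33); WM=23

[8,20)=4 [20,28)=3 [28,33)=1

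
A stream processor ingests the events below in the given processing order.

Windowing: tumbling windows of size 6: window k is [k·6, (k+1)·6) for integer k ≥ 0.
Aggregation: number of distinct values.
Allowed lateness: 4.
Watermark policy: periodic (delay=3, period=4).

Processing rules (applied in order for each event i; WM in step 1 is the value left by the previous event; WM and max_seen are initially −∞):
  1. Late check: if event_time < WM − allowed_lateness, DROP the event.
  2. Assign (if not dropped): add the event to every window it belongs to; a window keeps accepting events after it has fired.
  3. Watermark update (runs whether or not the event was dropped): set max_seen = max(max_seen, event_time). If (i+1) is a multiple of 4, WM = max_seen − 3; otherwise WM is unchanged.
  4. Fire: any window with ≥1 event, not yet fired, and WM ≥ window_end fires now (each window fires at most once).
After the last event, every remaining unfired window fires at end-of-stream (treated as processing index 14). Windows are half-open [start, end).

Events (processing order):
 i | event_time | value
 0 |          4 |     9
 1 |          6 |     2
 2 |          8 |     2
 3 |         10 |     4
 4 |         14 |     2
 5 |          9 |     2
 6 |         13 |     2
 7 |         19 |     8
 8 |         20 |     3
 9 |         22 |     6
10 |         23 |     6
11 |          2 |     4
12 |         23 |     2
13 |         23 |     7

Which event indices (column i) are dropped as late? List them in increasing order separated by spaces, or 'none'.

11

i=0 t=4 v=9: → [0,6); WM=−∞
i=1 t=6 v=2: → [6,12); WM=−∞
i=2 t=8 v=2: → [6,12); WM=−∞
i=3 t=10 v=4: → [6,12); WM=7; [0,6) fires=1
i=4 t=14 v=2: → [12,18); WM=7
i=5 t=9 v=2: → [6,12); WM=7
i=6 t=13 v=2: → [12,18); WM=7
i=7 t=19 v=8: → [18,24); WM=16; [6,12) fires=2
i=8 t=20 v=3: → [18,24); WM=16
i=9 t=22 v=6: → [18,24); WM=16
i=10 t=23 v=6: → [18,24); WM=16
i=11 t=2 v=4: DROP (t<16-4); WM=20; [12,18) fires=1
i=12 t=23 v=2: → [18,24); WM=20
i=13 t=23 v=7: → [18,24); WM=20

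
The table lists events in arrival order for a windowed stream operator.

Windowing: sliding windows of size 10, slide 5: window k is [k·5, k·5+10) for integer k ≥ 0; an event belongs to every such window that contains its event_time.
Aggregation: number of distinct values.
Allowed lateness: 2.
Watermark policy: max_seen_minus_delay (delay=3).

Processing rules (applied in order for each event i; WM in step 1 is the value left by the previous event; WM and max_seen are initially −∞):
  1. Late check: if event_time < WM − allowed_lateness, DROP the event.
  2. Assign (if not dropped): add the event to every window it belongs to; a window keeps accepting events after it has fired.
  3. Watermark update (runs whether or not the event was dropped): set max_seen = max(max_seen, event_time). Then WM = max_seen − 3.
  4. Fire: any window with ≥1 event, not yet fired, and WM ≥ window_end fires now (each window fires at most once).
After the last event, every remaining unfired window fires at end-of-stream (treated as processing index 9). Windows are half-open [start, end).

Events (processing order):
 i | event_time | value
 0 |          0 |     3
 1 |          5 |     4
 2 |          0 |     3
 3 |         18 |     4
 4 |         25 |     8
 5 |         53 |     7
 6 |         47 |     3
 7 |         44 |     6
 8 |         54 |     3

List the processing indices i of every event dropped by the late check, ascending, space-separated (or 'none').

6 7

i=0 t=0 v=3: → [0,10); WM=-3
i=1 t=5 v=4: → [5,15),[0,10); WM=2
i=2 t=0 v=3: → [0,10); WM=2
i=3 t=18 v=4: → [15,25),[10,20); WM=15; [0,10) fires=2 [5,15) fires=1
i=4 t=25 v=8: → [25,35),[20,30); WM=22; [10,20) fires=1
i=5 t=53 v=7: → [50,60),[45,55); WM=50; [15,25) fires=1 [20,30) fires=1 [25,35) fires=1
i=6 t=47 v=3: DROP (t<50-2); WM=50
i=7 t=44 v=6: DROP (t<50-2); WM=50
i=8 t=54 v=3: → [50,60),[45,55); WM=51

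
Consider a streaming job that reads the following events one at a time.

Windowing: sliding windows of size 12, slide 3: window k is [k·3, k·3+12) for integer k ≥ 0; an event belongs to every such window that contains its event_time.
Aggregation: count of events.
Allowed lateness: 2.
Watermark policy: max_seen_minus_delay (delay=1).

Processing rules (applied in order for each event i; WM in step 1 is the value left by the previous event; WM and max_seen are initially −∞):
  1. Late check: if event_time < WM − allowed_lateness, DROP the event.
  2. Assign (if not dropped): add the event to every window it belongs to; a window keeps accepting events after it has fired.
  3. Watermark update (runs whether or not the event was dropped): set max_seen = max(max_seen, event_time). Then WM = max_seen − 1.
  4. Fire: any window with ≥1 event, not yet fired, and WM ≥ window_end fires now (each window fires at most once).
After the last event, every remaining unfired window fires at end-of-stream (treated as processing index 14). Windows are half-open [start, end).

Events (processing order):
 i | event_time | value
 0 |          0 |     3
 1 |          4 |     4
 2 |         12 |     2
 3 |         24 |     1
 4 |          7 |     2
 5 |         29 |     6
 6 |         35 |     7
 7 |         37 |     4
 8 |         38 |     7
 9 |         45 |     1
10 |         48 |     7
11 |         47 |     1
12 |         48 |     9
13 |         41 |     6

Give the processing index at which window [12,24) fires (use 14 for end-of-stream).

5

i=0 t=0 v=3: → [0,12); WM=-1
i=1 t=4 v=4: → [3,15),[0,12); WM=3
i=2 t=12 v=2: → [12,24),[9,21),[6,18),[3,15); WM=11
i=3 t=24 v=1: → [24,36),[21,33),[18,30),[15,27); WM=23; [0,12) fires=2 [3,15) fires=2 [6,18) fires=1 [9,21) fires=1
i=4 t=7 v=2: DROP (t<23-2); WM=23
i=5 t=29 v=6: → [27,39),[24,36),[21,33),[18,30); WM=28; [12,24) fires=1 [15,27) fires=1
i=6 t=35 v=7: → [33,45),[30,42),[27,39),[24,36); WM=34; [18,30) fires=2 [21,33) fires=2
i=7 t=37 v=4: → [36,48),[33,45),[30,42),[27,39); WM=36; [24,36) fires=3
i=8 t=38 v=7: → [36,48),[33,45),[30,42),[27,39); WM=37
i=9 t=45 v=1: → [45,57),[42,54),[39,51),[36,48); WM=44; [27,39) fires=4 [30,42) fires=3
i=10 t=48 v=7: → [48,60),[45,57),[42,54),[39,51); WM=47; [33,45) fires=3
i=11 t=47 v=1: → [45,57),[42,54),[39,51),[36,48); WM=47
i=12 t=48 v=9: → [48,60),[45,57),[42,54),[39,51); WM=47
i=13 t=41 v=6: DROP (t<47-2); WM=47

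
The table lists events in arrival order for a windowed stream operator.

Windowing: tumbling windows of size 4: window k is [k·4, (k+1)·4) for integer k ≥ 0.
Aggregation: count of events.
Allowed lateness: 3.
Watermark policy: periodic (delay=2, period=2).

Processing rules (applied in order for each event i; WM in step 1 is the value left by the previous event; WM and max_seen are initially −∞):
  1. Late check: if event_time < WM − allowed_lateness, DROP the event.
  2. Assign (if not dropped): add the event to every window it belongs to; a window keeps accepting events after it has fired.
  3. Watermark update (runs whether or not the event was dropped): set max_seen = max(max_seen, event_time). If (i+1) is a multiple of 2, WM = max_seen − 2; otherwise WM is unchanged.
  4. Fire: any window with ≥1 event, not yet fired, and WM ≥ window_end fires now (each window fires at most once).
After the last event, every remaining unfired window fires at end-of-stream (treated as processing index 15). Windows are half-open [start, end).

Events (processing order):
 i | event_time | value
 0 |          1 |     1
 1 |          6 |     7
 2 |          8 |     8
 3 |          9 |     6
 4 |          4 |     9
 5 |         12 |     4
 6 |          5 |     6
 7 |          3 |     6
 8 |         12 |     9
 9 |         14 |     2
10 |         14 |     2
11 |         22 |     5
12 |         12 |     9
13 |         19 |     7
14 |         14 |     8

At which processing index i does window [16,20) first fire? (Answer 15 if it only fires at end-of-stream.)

13

i=0 t=1 v=1: → [0,4); WM=−∞
i=1 t=6 v=7: → [4,8); WM=4; [0,4) fires=1
i=2 t=8 v=8: → [8,12); WM=4
i=3 t=9 v=6: → [8,12); WM=7
i=4 t=4 v=9: → [4,8); WM=7
i=5 t=12 v=4: → [12,16); WM=10; [4,8) fires=2
i=6 t=5 v=6: DROP (t<10-3); WM=10
i=7 t=3 v=6: DROP (t<10-3); WM=10
i=8 t=12 v=9: → [12,16); WM=10
i=9 t=14 v=2: → [12,16); WM=12; [8,12) fires=2
i=10 t=14 v=2: → [12,16); WM=12
i=11 t=22 v=5: → [20,24); WM=20; [12,16) fires=4
i=12 t=12 v=9: DROP (t<20-3); WM=20
i=13 t=19 v=7: → [16,20); WM=20; [16,20) fires=1
i=14 t=14 v=8: DROP (t<20-3); WM=20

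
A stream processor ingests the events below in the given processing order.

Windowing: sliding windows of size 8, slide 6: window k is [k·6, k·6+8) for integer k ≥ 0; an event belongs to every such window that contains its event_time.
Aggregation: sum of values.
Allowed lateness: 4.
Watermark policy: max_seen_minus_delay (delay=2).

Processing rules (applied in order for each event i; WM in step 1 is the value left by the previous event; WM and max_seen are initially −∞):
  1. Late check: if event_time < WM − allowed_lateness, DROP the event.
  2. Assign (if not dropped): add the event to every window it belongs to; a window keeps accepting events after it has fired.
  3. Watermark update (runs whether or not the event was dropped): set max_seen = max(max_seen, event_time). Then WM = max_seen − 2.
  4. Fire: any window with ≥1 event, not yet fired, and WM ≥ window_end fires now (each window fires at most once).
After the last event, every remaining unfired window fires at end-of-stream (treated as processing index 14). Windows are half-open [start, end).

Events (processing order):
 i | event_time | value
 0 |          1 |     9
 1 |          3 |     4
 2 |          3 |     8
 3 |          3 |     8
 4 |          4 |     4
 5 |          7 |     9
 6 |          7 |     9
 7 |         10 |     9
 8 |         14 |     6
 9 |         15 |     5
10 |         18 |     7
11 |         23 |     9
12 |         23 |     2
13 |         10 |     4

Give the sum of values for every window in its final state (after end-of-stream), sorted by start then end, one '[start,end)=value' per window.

[0,8)=51 [6,14)=27 [12,20)=18 [18,26)=18

i=0 t=1 v=9: → [0,8); WM=-1
i=1 t=3 v=4: → [0,8); WM=1
i=2 t=3 v=8: → [0,8); WM=1
i=3 t=3 v=8: → [0,8); WM=1
i=4 t=4 v=4: → [0,8); WM=2
i=5 t=7 v=9: → [6,14),[0,8); WM=5
i=6 t=7 v=9: → [6,14),[0,8); WM=5
i=7 t=10 v=9: → [6,14); WM=8; [0,8) fires=51
i=8 t=14 v=6: → [12,20); WM=12
i=9 t=15 v=5: → [12,20); WM=13
i=10 t=18 v=7: → [18,26),[12,20); WM=16; [6,14) fires=27
i=11 t=23 v=9: → [18,26); WM=21; [12,20) fires=18
i=12 t=23 v=2: → [18,26); WM=21
i=13 t=10 v=4: DROP (t<21-4); WM=21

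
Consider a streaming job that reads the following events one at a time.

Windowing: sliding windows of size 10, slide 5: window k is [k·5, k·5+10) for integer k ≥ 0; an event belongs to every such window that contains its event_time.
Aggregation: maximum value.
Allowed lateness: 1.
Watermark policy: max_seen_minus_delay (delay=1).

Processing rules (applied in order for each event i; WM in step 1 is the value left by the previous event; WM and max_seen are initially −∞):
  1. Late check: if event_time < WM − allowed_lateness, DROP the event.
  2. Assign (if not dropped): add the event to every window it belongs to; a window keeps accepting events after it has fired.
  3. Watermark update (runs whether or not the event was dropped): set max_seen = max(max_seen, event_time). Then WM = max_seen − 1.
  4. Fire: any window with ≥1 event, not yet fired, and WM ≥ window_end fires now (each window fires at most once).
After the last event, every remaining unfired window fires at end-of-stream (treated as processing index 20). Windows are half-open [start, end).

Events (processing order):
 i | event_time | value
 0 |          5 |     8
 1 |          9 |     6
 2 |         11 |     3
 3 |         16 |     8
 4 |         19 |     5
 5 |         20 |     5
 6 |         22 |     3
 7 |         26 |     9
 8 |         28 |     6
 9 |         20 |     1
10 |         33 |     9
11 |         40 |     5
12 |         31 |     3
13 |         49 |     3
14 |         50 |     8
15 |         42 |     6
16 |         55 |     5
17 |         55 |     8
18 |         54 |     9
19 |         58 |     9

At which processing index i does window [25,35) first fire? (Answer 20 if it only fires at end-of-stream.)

11

i=0 t=5 v=8: → [5,15),[0,10); WM=4
i=1 t=9 v=6: → [5,15),[0,10); WM=8
i=2 t=11 v=3: → [10,20),[5,15); WM=10; [0,10) fires=8
i=3 t=16 v=8: → [15,25),[10,20); WM=15; [5,15) fires=8
i=4 t=19 v=5: → [15,25),[10,20); WM=18
i=5 t=20 v=5: → [20,30),[15,25); WM=19
i=6 t=22 v=3: → [20,30),[15,25); WM=21; [10,20) fires=8
i=7 t=26 v=9: → [25,35),[20,30); WM=25; [15,25) fires=8
i=8 t=28 v=6: → [25,35),[20,30); WM=27
i=9 t=20 v=1: DROP (t<27-1); WM=27
i=10 t=33 v=9: → [30,40),[25,35); WM=32; [20,30) fires=9
i=11 t=40 v=5: → [40,50),[35,45); WM=39; [25,35) fires=9
i=12 t=31 v=3: DROP (t<39-1); WM=39
i=13 t=49 v=3: → [45,55),[40,50); WM=48; [30,40) fires=9 [35,45) fires=5
i=14 t=50 v=8: → [50,60),[45,55); WM=49
i=15 t=42 v=6: DROP (t<49-1); WM=49
i=16 t=55 v=5: → [55,65),[50,60); WM=54; [40,50) fires=5
i=17 t=55 v=8: → [55,65),[50,60); WM=54
i=18 t=54 v=9: → [50,60),[45,55); WM=54
i=19 t=58 v=9: → [55,65),[50,60); WM=57; [45,55) fires=9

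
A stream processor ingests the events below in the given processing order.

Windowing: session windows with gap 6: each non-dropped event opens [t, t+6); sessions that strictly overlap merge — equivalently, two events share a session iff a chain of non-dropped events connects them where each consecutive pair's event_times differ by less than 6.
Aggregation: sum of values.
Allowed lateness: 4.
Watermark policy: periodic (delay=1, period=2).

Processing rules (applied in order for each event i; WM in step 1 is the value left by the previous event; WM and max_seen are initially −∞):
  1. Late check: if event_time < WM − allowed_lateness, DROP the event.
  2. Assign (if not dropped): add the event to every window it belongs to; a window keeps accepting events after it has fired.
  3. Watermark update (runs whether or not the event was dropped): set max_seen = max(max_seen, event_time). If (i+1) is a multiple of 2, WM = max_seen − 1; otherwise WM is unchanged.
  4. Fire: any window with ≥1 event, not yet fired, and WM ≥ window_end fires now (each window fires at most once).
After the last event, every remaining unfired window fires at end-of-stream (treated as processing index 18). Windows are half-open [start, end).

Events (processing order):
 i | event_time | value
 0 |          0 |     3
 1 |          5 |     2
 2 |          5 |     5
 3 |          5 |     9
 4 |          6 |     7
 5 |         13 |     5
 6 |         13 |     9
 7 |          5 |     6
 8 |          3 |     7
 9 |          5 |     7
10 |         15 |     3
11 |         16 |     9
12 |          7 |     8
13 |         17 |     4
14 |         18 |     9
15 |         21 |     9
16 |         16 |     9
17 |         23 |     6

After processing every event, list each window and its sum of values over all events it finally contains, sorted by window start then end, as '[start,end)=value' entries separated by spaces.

[0,12)=26 [13,29)=63

i=0 t=0 v=3: → [0,6); WM=−∞
i=1 t=5 v=2: → [0,11); WM=4
i=2 t=5 v=5: → [0,11); WM=4
i=3 t=5 v=9: → [0,11); WM=4
i=4 t=6 v=7: → [0,12); WM=4
i=5 t=13 v=5: → [13,19); WM=12
i=6 t=13 v=9: → [13,19); WM=12
i=7 t=5 v=6: DROP (t<12-4); WM=12
i=8 t=3 v=7: DROP (t<12-4); WM=12
i=9 t=5 v=7: DROP (t<12-4); WM=12
i=10 t=15 v=3: → [13,21); WM=12
i=11 t=16 v=9: → [13,22); WM=15
i=12 t=7 v=8: DROP (t<15-4); WM=15
i=13 t=17 v=4: → [13,23); WM=16
i=14 t=18 v=9: → [13,24); WM=16
i=15 t=21 v=9: → [13,27); WM=20
i=16 t=16 v=9: → [13,27); WM=20
i=17 t=23 v=6: → [13,29); WM=22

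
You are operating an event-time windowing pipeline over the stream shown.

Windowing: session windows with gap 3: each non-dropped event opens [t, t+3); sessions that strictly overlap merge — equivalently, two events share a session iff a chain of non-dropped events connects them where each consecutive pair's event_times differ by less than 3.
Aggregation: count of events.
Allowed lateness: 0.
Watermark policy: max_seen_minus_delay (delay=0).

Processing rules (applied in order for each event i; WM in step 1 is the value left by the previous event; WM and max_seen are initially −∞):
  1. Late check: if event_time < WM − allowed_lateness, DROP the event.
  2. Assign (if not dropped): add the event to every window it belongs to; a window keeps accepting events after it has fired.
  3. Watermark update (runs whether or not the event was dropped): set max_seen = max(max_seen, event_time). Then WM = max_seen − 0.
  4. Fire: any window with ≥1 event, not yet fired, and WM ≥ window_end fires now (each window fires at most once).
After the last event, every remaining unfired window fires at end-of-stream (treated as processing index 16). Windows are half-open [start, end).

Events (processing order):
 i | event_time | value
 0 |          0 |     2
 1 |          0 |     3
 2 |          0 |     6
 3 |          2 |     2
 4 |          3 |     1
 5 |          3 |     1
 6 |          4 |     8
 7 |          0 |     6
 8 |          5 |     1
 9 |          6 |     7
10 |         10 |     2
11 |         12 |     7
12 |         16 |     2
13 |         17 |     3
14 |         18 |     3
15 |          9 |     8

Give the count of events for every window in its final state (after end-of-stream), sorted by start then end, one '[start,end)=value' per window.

i=0 t=0 v=2: → [0,3); WM=0
i=1 t=0 v=3: → [0,3); WM=0
i=2 t=0 v=6: → [0,3); WM=0
i=3 t=2 v=2: → [0,5); WM=2
i=4 t=3 v=1: → [0,6); WM=3
i=5 t=3 v=1: → [0,6); WM=3
i=6 t=4 v=8: → [0,7); WM=4
i=7 t=0 v=6: DROP (t<4-0); WM=4
i=8 t=5 v=1: → [0,8); WM=5
i=9 t=6 v=7: → [0,9); WM=6
i=10 t=10 v=2: → [10,13); WM=10
i=11 t=12 v=7: → [10,15); WM=12
i=12 t=16 v=2: → [16,19); WM=16
i=13 t=17 v=3: → [16,20); WM=17
i=14 t=18 v=3: → [16,21); WM=18
i=15 t=9 v=8: DROP (t<18-0); WM=18

[0,9)=9 [10,15)=2 [16,21)=3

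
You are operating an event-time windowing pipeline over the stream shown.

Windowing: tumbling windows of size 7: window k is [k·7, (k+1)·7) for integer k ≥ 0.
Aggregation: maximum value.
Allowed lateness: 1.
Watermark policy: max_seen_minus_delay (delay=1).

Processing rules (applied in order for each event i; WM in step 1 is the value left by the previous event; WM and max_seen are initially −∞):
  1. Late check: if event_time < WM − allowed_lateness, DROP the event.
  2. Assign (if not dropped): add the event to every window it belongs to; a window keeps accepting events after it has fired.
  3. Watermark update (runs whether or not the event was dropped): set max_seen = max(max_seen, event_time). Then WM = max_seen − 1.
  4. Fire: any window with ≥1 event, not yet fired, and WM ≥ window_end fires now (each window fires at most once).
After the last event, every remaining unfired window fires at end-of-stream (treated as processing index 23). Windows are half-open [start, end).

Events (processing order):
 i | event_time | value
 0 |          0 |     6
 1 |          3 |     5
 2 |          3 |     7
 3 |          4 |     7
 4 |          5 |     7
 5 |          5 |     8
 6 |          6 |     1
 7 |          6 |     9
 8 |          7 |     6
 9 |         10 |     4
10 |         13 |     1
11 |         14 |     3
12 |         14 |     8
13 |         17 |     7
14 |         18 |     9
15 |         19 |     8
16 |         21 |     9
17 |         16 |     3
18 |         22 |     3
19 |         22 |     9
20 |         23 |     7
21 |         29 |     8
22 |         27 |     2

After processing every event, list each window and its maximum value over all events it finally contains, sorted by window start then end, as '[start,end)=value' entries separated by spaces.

i=0 t=0 v=6: → [0,7); WM=-1
i=1 t=3 v=5: → [0,7); WM=2
i=2 t=3 v=7: → [0,7); WM=2
i=3 t=4 v=7: → [0,7); WM=3
i=4 t=5 v=7: → [0,7); WM=4
i=5 t=5 v=8: → [0,7); WM=4
i=6 t=6 v=1: → [0,7); WM=5
i=7 t=6 v=9: → [0,7); WM=5
i=8 t=7 v=6: → [7,14); WM=6
i=9 t=10 v=4: → [7,14); WM=9; [0,7) fires=9
i=10 t=13 v=1: → [7,14); WM=12
i=11 t=14 v=3: → [14,21); WM=13
i=12 t=14 v=8: → [14,21); WM=13
i=13 t=17 v=7: → [14,21); WM=16; [7,14) fires=6
i=14 t=18 v=9: → [14,21); WM=17
i=15 t=19 v=8: → [14,21); WM=18
i=16 t=21 v=9: → [21,28); WM=20
i=17 t=16 v=3: DROP (t<20-1); WM=20
i=18 t=22 v=3: → [21,28); WM=21; [14,21) fires=9
i=19 t=22 v=9: → [21,28); WM=21
i=20 t=23 v=7: → [21,28); WM=22
i=21 t=29 v=8: → [28,35); WM=28; [21,28) fires=9
i=22 t=27 v=2: → [21,28); WM=28

[0,7)=9 [7,14)=6 [14,21)=9 [21,28)=9 [28,35)=8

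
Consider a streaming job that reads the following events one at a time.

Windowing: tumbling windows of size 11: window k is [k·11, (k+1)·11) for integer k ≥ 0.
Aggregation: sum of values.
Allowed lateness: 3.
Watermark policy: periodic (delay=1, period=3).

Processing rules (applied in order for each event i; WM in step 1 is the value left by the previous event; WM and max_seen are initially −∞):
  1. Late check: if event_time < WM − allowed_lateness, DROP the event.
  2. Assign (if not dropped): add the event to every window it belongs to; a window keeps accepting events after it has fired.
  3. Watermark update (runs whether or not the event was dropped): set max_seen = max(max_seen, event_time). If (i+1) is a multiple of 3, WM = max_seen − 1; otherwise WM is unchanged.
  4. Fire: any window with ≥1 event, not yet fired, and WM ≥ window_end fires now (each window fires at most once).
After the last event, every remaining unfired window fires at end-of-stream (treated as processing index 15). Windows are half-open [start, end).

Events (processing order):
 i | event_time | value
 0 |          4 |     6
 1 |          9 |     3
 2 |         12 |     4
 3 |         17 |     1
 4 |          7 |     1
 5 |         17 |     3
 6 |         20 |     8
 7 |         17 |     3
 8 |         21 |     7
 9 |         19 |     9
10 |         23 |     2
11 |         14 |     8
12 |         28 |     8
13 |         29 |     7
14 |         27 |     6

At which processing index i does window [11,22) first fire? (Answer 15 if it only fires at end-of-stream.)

i=0 t=4 v=6: → [0,11); WM=−∞
i=1 t=9 v=3: → [0,11); WM=−∞
i=2 t=12 v=4: → [11,22); WM=11; [0,11) fires=9
i=3 t=17 v=1: → [11,22); WM=11
i=4 t=7 v=1: DROP (t<11-3); WM=11
i=5 t=17 v=3: → [11,22); WM=16
i=6 t=20 v=8: → [11,22); WM=16
i=7 t=17 v=3: → [11,22); WM=16
i=8 t=21 v=7: → [11,22); WM=20
i=9 t=19 v=9: → [11,22); WM=20
i=10 t=23 v=2: → [22,33); WM=20
i=11 t=14 v=8: DROP (t<20-3); WM=22; [11,22) fires=35
i=12 t=28 v=8: → [22,33); WM=22
i=13 t=29 v=7: → [22,33); WM=22
i=14 t=27 v=6: → [22,33); WM=28

11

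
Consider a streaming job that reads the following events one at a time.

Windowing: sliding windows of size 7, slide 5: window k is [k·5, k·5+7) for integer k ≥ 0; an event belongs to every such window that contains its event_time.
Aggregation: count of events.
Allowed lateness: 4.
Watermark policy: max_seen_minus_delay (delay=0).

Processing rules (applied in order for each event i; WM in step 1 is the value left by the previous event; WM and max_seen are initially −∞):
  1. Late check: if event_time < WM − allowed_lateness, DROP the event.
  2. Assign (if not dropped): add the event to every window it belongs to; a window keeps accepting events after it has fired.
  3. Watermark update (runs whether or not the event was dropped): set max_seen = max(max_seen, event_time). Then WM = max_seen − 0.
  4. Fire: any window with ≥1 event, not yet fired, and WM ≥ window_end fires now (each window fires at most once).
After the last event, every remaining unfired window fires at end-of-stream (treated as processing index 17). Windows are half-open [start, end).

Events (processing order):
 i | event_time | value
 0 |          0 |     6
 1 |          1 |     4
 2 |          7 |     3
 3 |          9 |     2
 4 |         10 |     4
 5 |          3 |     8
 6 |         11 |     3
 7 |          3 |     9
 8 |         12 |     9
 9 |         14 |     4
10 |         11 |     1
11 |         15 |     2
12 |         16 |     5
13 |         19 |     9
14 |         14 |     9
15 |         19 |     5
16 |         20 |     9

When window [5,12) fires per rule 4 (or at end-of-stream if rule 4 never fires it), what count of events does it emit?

4

i=0 t=0 v=6: → [0,7); WM=0
i=1 t=1 v=4: → [0,7); WM=1
i=2 t=7 v=3: → [5,12); WM=7; [0,7) fires=2
i=3 t=9 v=2: → [5,12); WM=9
i=4 t=10 v=4: → [10,17),[5,12); WM=10
i=5 t=3 v=8: DROP (t<10-4); WM=10
i=6 t=11 v=3: → [10,17),[5,12); WM=11
i=7 t=3 v=9: DROP (t<11-4); WM=11
i=8 t=12 v=9: → [10,17); WM=12; [5,12) fires=4
i=9 t=14 v=4: → [10,17); WM=14
i=10 t=11 v=1: → [10,17),[5,12); WM=14
i=11 t=15 v=2: → [15,22),[10,17); WM=15
i=12 t=16 v=5: → [15,22),[10,17); WM=16
i=13 t=19 v=9: → [15,22); WM=19; [10,17) fires=7
i=14 t=14 v=9: DROP (t<19-4); WM=19
i=15 t=19 v=5: → [15,22); WM=19
i=16 t=20 v=9: → [20,27),[15,22); WM=20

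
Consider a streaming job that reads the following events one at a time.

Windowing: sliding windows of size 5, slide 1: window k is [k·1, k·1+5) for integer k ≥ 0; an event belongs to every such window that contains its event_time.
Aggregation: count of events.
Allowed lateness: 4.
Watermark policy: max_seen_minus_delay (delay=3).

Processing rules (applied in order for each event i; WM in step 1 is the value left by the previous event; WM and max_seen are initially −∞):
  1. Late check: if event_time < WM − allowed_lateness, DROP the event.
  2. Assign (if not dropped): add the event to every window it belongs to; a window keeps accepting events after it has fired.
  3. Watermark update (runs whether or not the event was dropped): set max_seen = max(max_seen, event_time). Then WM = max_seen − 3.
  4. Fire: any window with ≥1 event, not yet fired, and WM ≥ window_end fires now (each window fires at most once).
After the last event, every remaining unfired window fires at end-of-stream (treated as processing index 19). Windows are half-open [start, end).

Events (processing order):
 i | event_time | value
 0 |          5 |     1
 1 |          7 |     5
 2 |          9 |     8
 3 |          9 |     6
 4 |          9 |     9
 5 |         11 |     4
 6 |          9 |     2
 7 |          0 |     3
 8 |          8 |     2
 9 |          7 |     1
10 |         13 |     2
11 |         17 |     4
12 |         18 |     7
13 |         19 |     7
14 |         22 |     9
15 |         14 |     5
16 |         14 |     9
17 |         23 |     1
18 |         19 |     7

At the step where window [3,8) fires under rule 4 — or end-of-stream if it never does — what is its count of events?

i=0 t=5 v=1: → [5,10),[4,9),[3,8),[2,7),[1,6); WM=2
i=1 t=7 v=5: → [7,12),[6,11),[5,10),[4,9),[3,8); WM=4
i=2 t=9 v=8: → [9,14),[8,13),[7,12),[6,11),[5,10); WM=6; [1,6) fires=1
i=3 t=9 v=6: → [9,14),[8,13),[7,12),[6,11),[5,10); WM=6
i=4 t=9 v=9: → [9,14),[8,13),[7,12),[6,11),[5,10); WM=6
i=5 t=11 v=4: → [11,16),[10,15),[9,14),[8,13),[7,12); WM=8; [2,7) fires=1 [3,8) fires=2
i=6 t=9 v=2: → [9,14),[8,13),[7,12),[6,11),[5,10); WM=8
i=7 t=0 v=3: DROP (t<8-4); WM=8
i=8 t=8 v=2: → [8,13),[7,12),[6,11),[5,10),[4,9); WM=8
i=9 t=7 v=1: → [7,12),[6,11),[5,10),[4,9),[3,8); WM=8
i=10 t=13 v=2: → [13,18),[12,17),[11,16),[10,15),[9,14); WM=10; [4,9) fires=4 [5,10) fires=8
i=11 t=17 v=4: → [17,22),[16,21),[15,20),[14,19),[13,18); WM=14; [6,11) fires=7 [7,12) fires=8 [8,13) fires=6 [9,14) fires=6
i=12 t=18 v=7: → [18,23),[17,22),[16,21),[15,20),[14,19); WM=15; [10,15) fires=2
i=13 t=19 v=7: → [19,24),[18,23),[17,22),[16,21),[15,20); WM=16; [11,16) fires=2
i=14 t=22 v=9: → [22,27),[21,26),[20,25),[19,24),[18,23); WM=19; [12,17) fires=1 [13,18) fires=2 [14,19) fires=2
i=15 t=14 v=5: DROP (t<19-4); WM=19
i=16 t=14 v=9: DROP (t<19-4); WM=19
i=17 t=23 v=1: → [23,28),[22,27),[21,26),[20,25),[19,24); WM=20; [15,20) fires=3
i=18 t=19 v=7: → [19,24),[18,23),[17,22),[16,21),[15,20); WM=20

2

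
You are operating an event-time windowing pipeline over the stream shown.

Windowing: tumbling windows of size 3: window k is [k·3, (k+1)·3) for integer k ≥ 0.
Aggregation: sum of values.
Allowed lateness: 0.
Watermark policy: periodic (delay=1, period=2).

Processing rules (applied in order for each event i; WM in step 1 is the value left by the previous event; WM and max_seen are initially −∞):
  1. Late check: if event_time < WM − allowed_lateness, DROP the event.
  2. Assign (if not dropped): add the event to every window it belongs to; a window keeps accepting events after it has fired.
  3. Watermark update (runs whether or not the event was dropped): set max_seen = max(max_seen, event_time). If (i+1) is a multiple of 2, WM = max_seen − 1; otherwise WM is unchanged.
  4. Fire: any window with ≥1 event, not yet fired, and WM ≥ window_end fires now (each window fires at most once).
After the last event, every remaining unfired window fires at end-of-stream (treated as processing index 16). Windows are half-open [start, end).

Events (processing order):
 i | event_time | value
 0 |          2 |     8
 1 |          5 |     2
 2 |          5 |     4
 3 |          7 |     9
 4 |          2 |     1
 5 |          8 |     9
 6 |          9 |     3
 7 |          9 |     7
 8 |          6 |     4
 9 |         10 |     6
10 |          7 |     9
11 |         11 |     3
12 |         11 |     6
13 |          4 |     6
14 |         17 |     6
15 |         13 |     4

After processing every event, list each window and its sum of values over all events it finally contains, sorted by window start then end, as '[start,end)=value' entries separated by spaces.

i=0 t=2 v=8: → [0,3); WM=−∞
i=1 t=5 v=2: → [3,6); WM=4; [0,3) fires=8
i=2 t=5 v=4: → [3,6); WM=4
i=3 t=7 v=9: → [6,9); WM=6; [3,6) fires=6
i=4 t=2 v=1: DROP (t<6-0); WM=6
i=5 t=8 v=9: → [6,9); WM=7
i=6 t=9 v=3: → [9,12); WM=7
i=7 t=9 v=7: → [9,12); WM=8
i=8 t=6 v=4: DROP (t<8-0); WM=8
i=9 t=10 v=6: → [9,12); WM=9; [6,9) fires=18
i=10 t=7 v=9: DROP (t<9-0); WM=9
i=11 t=11 v=3: → [9,12); WM=10
i=12 t=11 v=6: → [9,12); WM=10
i=13 t=4 v=6: DROP (t<10-0); WM=10
i=14 t=17 v=6: → [15,18); WM=10
i=15 t=13 v=4: → [12,15); WM=16; [9,12) fires=25 [12,15) fires=4

[0,3)=8 [3,6)=6 [6,9)=18 [9,12)=25 [12,15)=4 [15,18)=6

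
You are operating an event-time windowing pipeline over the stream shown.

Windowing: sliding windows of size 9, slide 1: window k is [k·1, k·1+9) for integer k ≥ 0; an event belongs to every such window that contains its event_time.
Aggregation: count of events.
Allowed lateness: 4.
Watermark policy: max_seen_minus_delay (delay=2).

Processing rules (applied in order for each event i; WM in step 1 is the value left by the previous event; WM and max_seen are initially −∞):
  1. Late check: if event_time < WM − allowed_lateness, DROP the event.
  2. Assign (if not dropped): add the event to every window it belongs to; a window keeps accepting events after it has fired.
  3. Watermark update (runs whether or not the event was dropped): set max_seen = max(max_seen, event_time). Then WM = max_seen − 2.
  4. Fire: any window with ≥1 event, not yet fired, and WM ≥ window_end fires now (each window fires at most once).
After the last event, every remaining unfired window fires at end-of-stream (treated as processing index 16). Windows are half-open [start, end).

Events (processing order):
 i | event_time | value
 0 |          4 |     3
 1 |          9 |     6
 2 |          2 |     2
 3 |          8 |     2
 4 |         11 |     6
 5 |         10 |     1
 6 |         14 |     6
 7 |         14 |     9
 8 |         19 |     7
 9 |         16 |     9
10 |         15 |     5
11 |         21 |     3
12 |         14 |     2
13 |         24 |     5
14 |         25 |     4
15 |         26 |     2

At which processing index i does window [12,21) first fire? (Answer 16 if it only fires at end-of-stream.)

13

i=0 t=4 v=3: → [4,13),[3,12),[2,11),[1,10),[0,9); WM=2
i=1 t=9 v=6: → [9,18),[8,17),[7,16),[6,15),[5,14),[4,13),[3,12),[2,11),[1,10); WM=7
i=2 t=2 v=2: DROP (t<7-4); WM=7
i=3 t=8 v=2: → [8,17),[7,16),[6,15),[5,14),[4,13),[3,12),[2,11),[1,10),[0,9); WM=7
i=4 t=11 v=6: → [11,20),[10,19),[9,18),[8,17),[7,16),[6,15),[5,14),[4,13),[3,12); WM=9; [0,9) fires=2
i=5 t=10 v=1: → [10,19),[9,18),[8,17),[7,16),[6,15),[5,14),[4,13),[3,12),[2,11); WM=9
i=6 t=14 v=6: → [14,23),[13,22),[12,21),[11,20),[10,19),[9,18),[8,17),[7,16),[6,15); WM=12; [1,10) fires=3 [2,11) fires=4 [3,12) fires=5
i=7 t=14 v=9: → [14,23),[13,22),[12,21),[11,20),[10,19),[9,18),[8,17),[7,16),[6,15); WM=12
i=8 t=19 v=7: → [19,28),[18,27),[17,26),[16,25),[15,24),[14,23),[13,22),[12,21),[11,20); WM=17; [4,13) fires=5 [5,14) fires=4 [6,15) fires=6 [7,16) fires=6 [8,17) fires=6
i=9 t=16 v=9: → [16,25),[15,24),[14,23),[13,22),[12,21),[11,20),[10,19),[9,18),[8,17); WM=17
i=10 t=15 v=5: → [15,24),[14,23),[13,22),[12,21),[11,20),[10,19),[9,18),[8,17),[7,16); WM=17
i=11 t=21 v=3: → [21,30),[20,29),[19,28),[18,27),[17,26),[16,25),[15,24),[14,23),[13,22); WM=19; [9,18) fires=7 [10,19) fires=6
i=12 t=14 v=2: DROP (t<19-4); WM=19
i=13 t=24 v=5: → [24,33),[23,32),[22,31),[21,30),[20,29),[19,28),[18,27),[17,26),[16,25); WM=22; [11,20) fires=6 [12,21) fires=5 [13,22) fires=6
i=14 t=25 v=4: → [25,34),[24,33),[23,32),[22,31),[21,30),[20,29),[19,28),[18,27),[17,26); WM=23; [14,23) fires=6
i=15 t=26 v=2: → [26,35),[25,34),[24,33),[23,32),[22,31),[21,30),[20,29),[19,28),[18,27); WM=24; [15,24) fires=4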